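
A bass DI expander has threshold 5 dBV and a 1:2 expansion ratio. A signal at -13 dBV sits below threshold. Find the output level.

Undershoot = 5 − (-13) = 18 dB.
At 1:2, that expands to 36 dB under threshold.
Output = 5 − 36 = -31 dBV.

-31 dBV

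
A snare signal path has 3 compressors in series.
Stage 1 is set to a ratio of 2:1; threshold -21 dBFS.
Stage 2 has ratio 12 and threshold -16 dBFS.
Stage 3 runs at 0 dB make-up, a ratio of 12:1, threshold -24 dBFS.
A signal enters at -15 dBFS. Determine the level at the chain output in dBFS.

Stage 1: -15 dBFS is 6 dB over -21 dBFS; at 2:1 that becomes 3 dB over, giving -18 dBFS.
Stage 2: -18 dBFS is at or below the -16 dBFS threshold — no compression; output -18 dBFS.
Stage 3: overshoot 6 dB → 6/12 = 0.5 dB → -23.5 dBFS.

-23.5 dBFS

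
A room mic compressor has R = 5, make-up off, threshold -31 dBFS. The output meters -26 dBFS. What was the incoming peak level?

That's 5 dB above the -31 dBFS threshold.
Input overshoot = R × output overshoot = 25 dB → input = -31 + 25 = -6 dBFS.

-6 dBFS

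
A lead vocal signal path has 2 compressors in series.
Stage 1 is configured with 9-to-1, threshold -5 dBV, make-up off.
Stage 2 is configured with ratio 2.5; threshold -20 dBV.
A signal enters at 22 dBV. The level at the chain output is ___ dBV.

Stage 1: 27 dB above -5 dBV, reduced 9:1 to 3 dB above → -2 dBV.
Stage 2: overshoot 18 dB → 18/2.5 = 7.2 dB → -12.8 dBV.

-12.8 dBV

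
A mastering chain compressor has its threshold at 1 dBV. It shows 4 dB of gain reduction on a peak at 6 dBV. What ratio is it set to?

Input overshoot = 6 − 1 = 5 dB.
Output overshoot = 5 − 4 = 1 dB.
Ratio = input overshoot / output overshoot = 5 / 1 = 5.

5:1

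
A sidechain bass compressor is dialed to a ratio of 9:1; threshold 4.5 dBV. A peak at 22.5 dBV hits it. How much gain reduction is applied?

22.5 dBV exceeds the threshold by 18 dB.
After 9:1 compression the overshoot becomes 18/9 = 2 dB.
So the signal is attenuated by 18 − 2 = 16 dB.

16 dB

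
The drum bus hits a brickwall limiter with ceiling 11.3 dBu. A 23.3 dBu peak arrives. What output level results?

11.3 dBu

The limiter clamps the peak to its 11.3 dBu ceiling.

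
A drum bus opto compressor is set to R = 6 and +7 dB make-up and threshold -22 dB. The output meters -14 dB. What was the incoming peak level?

Stripping the +7 dB make-up gives -21 dB at the gain stage.
The compressed level sits -21 − (-22) = 1 dB over threshold.
Input overshoot = R × output overshoot = 6 dB → input = -22 + 6 = -16 dB.

-16 dB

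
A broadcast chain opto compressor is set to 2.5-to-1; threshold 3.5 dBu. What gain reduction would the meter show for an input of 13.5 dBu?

6 dB

13.5 dBu exceeds the threshold by 10 dB.
A 2.5:1 ratio leaves 4 dB of that excess.
Gain reduction = 10 − 4 = 6 dB.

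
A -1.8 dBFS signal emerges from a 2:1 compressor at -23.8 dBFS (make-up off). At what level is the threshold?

Gain reduction = -1.8 − (-23.8) = 22 dB; output overshoot = GR / (R − 1) = 22 / 1 = 22 dB.
Threshold = output − output overshoot = -23.8 − 22 = -45.8 dBFS.

-45.8 dBFS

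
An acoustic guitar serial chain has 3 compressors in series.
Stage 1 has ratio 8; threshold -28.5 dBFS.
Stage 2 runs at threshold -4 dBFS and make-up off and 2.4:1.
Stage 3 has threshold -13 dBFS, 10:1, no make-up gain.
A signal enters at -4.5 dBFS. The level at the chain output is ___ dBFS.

Stage 1: -4.5 dBFS is 24 dB over -28.5 dBFS; at 8:1 that becomes 3 dB over, giving -25.5 dBFS.
Stage 2: below threshold (-25.5 ≤ -4); passes unchanged; output -25.5 dBFS.
Stage 3: -25.5 dBFS ≤ -13 dBFS, so stage 3 doesn't engage; output -25.5 dBFS.

-25.5 dBFS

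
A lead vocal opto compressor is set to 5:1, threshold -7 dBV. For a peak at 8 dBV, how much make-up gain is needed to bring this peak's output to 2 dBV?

The peak compresses to -7 + 15/5 = -4 dBV.
To reach 2 dBV requires 2 − (-4) = 6 dB of make-up.

6 dB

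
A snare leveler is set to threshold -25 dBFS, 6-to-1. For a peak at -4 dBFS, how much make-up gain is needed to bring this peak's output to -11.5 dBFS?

Overshoot 21 dB → 21/6 = 3.5 dB after compression, so the compressed level is -25 + 3.5 = -21.5 dBFS.
Make-up = target − compressed = -11.5 − (-21.5) = 10 dB.

10 dB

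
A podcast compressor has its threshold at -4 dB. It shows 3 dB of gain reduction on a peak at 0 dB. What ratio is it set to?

Input overshoot = 0 − (-4) = 4 dB.
Output overshoot = 4 − 3 = 1 dB.
Ratio = input overshoot / output overshoot = 4 / 1 = 4.

4:1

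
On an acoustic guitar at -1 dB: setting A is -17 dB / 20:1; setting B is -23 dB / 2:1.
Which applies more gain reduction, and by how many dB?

A, by 4.2 dB

A: GR = 16 − 16/20 = 15.2 dB.
B: GR = 22 − 22/2 = 11 dB.
A applies 4.2 dB more gain reduction.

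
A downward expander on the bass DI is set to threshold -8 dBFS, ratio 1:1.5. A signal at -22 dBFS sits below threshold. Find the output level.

-29 dBFS

The input is 14 dB below the -8 dBFS threshold.
A 1:1.5 expander multiplies undershoot by 1.5: 14 × 1.5 = 21 dB below threshold.
Output = -8 − 21 = -29 dBFS.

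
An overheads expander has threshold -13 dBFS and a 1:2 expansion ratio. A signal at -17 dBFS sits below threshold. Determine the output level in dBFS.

-21 dBFS

The input is 4 dB below the -13 dBFS threshold.
A 1:2 expander multiplies undershoot by 2: 4 × 2 = 8 dB below threshold.
Output = -13 − 8 = -21 dBFS.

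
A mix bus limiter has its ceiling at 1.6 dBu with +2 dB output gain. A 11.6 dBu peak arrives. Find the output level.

3.6 dBu

The limiter clamps the peak to its 1.6 dBu ceiling.
Output gain then adds 2 dB: 1.6 + 2 = 3.6 dBu.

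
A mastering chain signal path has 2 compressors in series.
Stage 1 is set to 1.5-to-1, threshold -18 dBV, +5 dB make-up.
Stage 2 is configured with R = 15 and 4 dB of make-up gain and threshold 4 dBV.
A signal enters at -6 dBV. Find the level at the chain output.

Stage 1: overshoot 12 dB → 12/1.5 = 8 dB → -10 dBV; +5 dB make-up → -5 dBV.
Stage 2: -5 dBV is at or below the 4 dBV threshold — no compression; make-up brings it to -1 dBV.

-1 dBV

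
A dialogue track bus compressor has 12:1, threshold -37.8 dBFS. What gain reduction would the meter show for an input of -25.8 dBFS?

11 dB

-25.8 dBFS exceeds the threshold by 12 dB.
After 12:1 compression the overshoot becomes 12/12 = 1 dB.
Gain reduction = 12 − 1 = 11 dB.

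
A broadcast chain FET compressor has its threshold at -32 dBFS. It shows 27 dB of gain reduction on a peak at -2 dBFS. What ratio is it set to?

Input overshoot = -2 − (-32) = 30 dB.
Output overshoot = 30 − 27 = 3 dB.
Ratio = input overshoot / output overshoot = 30 / 3 = 10.

10:1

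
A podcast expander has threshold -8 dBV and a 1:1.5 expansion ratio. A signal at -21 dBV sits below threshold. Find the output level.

Undershoot = (-8) − (-21) = 13 dB.
At 1:1.5, that expands to 19.5 dB under threshold.
Output = -8 − 19.5 = -27.5 dBV.

-27.5 dBV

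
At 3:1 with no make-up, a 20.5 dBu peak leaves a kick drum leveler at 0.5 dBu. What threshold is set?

-9.5 dBu

Gain reduction = 20.5 − 0.5 = 20 dB; output overshoot = GR / (R − 1) = 20 / 2 = 10 dB.
Threshold = output − output overshoot = 0.5 − 10 = -9.5 dBu.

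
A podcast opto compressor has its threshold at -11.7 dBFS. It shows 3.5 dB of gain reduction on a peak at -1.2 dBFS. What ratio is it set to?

1.5:1

Input overshoot = -1.2 − (-11.7) = 10.5 dB.
Output overshoot = 10.5 − 3.5 = 7 dB.
Ratio = input overshoot / output overshoot = 10.5 / 7 = 1.5.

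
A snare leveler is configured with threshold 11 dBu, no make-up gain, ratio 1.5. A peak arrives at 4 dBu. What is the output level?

4 dBu is 7 dB below the 11 dBu threshold, so no gain reduction is applied.
Output = input = 4 dBu.

4 dBu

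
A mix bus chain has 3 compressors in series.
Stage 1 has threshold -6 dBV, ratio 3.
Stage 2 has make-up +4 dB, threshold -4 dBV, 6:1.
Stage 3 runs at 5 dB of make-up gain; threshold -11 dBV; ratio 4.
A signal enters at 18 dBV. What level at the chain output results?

Stage 1: 24 dB above -6 dBV, reduced 3:1 to 8 dB above → 2 dBV.
Stage 2: overshoot 6 dB → 6/6 = 1 dB → -3 dBV; +4 dB make-up → 1 dBV.
Stage 3: overshoot 12 dB → 12/4 = 3 dB → -8 dBV; +5 dB make-up → -3 dBV.

-3 dBV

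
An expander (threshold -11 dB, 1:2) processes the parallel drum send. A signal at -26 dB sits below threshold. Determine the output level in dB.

-41 dB

Below threshold, a 1:2 expander applies gain = (2−1)×(T − x) of attenuation.
(2−1) × 15 = 15 dB, so output = -26 − 15 = -41 dB.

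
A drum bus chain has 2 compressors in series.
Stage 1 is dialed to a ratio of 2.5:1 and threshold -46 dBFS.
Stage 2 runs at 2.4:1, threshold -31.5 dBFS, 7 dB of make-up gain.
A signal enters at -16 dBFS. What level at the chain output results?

Stage 1: 30 dB above -46 dBFS, reduced 2.5:1 to 12 dB above → -34 dBFS.
Stage 2: -34 dBFS ≤ -31.5 dBFS, so stage 2 doesn't engage; make-up brings it to -27 dBFS.

-27 dBFS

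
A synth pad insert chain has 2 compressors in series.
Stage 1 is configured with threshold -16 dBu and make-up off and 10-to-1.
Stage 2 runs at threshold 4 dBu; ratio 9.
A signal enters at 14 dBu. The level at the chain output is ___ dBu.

-13 dBu

Stage 1: overshoot 30 dB → 30/10 = 3 dB → -13 dBu.
Stage 2: below threshold (-13 ≤ 4); passes unchanged; output -13 dBu.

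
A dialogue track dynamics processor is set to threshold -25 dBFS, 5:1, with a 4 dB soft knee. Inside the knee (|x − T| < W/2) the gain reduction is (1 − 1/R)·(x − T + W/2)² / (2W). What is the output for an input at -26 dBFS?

-26.1 dBFS

x − T + W/2 = -26 − (-25) + 2 = 1.
GR = (1 − 1/5) × 1² / 8 = 0.8 × 1 / 8 = 0.1 dB.
Output = -26 − 0.1 = -26.1 dBFS.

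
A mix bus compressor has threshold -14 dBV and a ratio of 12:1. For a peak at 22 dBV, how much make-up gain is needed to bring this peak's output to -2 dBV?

The peak compresses to -14 + 36/12 = -11 dBV.
To reach -2 dBV requires -2 − (-11) = 9 dB of make-up.

9 dB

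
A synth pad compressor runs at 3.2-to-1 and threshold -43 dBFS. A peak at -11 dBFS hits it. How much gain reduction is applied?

22 dB

Overshoot = -11 − (-43) = 32 dB.
At 3.2:1, output sits 32/3.2 = 10 dB above threshold.
So the signal is attenuated by 32 − 10 = 22 dB.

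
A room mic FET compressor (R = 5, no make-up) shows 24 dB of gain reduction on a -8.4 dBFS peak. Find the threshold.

-38.4 dBFS

Input is 30 dB above T (since output overshoot × R = input overshoot: (-32.4 − T)·5 = -8.4 − T gives T = -38.4 dBFS).
Check: -38.4 + (-8.4 − (-38.4))/5 = -38.4 + 6 = -32.4 dBFS. ✓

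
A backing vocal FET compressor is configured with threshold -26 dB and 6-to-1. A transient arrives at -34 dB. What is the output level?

-34 dB

-34 dB is 8 dB below the -26 dB threshold, so no gain reduction is applied.
Output = input = -34 dB.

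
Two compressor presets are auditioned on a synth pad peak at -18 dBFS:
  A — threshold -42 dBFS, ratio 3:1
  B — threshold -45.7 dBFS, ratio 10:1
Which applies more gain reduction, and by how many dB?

A: GR = 24 − 24/3 = 16 dB.
B: GR = 27.7 − 27.7/10 = 24.93 dB.
B applies 8.93 dB more gain reduction.

B, by 8.93 dB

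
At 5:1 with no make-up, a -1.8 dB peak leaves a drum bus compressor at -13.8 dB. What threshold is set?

-16.8 dB

Input is 15 dB above T (since output overshoot × R = input overshoot: (-13.8 − T)·5 = -1.8 − T gives T = -16.8 dB).
Check: -16.8 + (-1.8 − (-16.8))/5 = -16.8 + 3 = -13.8 dB. ✓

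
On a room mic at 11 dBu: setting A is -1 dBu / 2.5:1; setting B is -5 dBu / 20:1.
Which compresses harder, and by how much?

A: GR = 12 − 12/2.5 = 7.2 dB.
B: GR = 16 − 16/20 = 15.2 dB.
B reduces 8 dB more.

B, by 8 dB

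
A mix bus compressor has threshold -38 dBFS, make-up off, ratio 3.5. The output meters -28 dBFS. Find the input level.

That's 10 dB above the -38 dBFS threshold.
Undo the ratio: input overshoot = 10 × 3.5 = 35 dB, giving input = -3 dBFS.

-3 dBFS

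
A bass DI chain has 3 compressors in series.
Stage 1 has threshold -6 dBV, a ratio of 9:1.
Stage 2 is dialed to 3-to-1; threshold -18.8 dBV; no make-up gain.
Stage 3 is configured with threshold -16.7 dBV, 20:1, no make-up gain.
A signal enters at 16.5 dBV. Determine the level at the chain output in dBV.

Stage 1: 16.5 dBV is 22.5 dB over -6 dBV; at 9:1 that becomes 2.5 dB over, giving -3.5 dBV.
Stage 2: overshoot 15.3 dB → 15.3/3 = 5.1 dB → -13.7 dBV.
Stage 3: overshoot 3 dB → 3/20 = 0.15 dB → -16.55 dBV.

-16.55 dBV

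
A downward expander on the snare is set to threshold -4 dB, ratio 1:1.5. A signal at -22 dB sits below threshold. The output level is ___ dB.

Below threshold, a 1:1.5 expander applies gain = (1.5−1)×(T − x) of attenuation.
(1.5−1) × 18 = 9 dB, so output = -22 − 9 = -31 dB.

-31 dB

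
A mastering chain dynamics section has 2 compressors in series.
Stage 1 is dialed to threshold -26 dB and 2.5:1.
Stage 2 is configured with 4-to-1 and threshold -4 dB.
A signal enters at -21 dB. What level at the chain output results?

Stage 1: overshoot 5 dB → 5/2.5 = 2 dB → -24 dB.
Stage 2: -24 dB is at or below the -4 dB threshold — no compression; output -24 dB.

-24 dB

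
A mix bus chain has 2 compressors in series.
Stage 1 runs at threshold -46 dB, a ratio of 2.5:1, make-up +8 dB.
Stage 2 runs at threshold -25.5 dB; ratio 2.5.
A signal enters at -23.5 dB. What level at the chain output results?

-29 dB

Stage 1: 22.5 dB above -46 dB, reduced 2.5:1 to 9 dB above → -37 dB; +8 dB make-up → -29 dB.
Stage 2: below threshold (-29 ≤ -25.5); passes unchanged; output -29 dB.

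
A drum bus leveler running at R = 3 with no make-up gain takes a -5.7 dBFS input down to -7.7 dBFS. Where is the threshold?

-8.7 dBFS

Let T be the threshold. Output overshoot = (input overshoot)/R, so -7.7 − T = (-5.7 − T)/3.
3·(-7.7 − T) = -5.7 − T → 2·T = -23.1 − (-5.7) = -17.4.
T = -17.4/2 = -8.7 dBFS.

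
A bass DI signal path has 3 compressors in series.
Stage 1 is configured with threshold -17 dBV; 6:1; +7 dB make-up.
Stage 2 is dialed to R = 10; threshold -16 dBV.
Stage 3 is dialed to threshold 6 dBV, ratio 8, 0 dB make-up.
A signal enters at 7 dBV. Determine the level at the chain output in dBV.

-15 dBV

Stage 1: 24 dB above -17 dBV, reduced 6:1 to 4 dB above → -13 dBV; +7 dB make-up → -6 dBV.
Stage 2: -6 dBV is 10 dB over -16 dBV; at 10:1 that becomes 1 dB over, giving -15 dBV.
Stage 3: -15 dBV ≤ 6 dBV, so stage 3 doesn't engage; output -15 dBV.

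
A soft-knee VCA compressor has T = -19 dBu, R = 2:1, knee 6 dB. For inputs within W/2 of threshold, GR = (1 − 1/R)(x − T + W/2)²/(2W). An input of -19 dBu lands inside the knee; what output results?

x − T + W/2 = -19 − (-19) + 3 = 3.
GR = (1 − 1/2) × 3² / 12 = 0.5 × 9 / 12 = 0.375 dB.
Output = -19 − 0.375 = -19.375 dBu.

-19.375 dBu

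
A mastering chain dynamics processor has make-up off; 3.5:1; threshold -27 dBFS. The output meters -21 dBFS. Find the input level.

That's 6 dB above the -27 dBFS threshold.
Input overshoot = R × output overshoot = 21 dB → input = -27 + 21 = -6 dBFS.

-6 dBFS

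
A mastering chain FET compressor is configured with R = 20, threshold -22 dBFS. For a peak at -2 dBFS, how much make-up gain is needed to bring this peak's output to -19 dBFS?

2 dB

Without make-up, output = threshold + overshoot/20 = -22 + 1 = -21 dBFS.
Gap to target: 2 dB.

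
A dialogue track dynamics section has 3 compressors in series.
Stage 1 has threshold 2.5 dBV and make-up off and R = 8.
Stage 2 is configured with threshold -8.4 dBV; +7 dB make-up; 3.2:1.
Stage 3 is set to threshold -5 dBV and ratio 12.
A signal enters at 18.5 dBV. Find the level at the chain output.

Stage 1: 16 dB above 2.5 dBV, reduced 8:1 to 2 dB above → 4.5 dBV.
Stage 2: 4.5 dBV is 12.9 dB over -8.4 dBV; at 3.2:1 that becomes 4.03125 dB over, giving -4.36875 dBV; +7 dB make-up → 2.63125 dBV.
Stage 3: 7.63125 dB above -5 dBV, reduced 12:1 to 0.635938 dB above → -4.364063 dBV.

-4.364063 dBV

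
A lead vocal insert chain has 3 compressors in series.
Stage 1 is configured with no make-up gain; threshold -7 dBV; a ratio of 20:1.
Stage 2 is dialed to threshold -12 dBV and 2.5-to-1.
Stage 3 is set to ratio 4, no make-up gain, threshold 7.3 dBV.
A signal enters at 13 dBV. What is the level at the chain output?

-9.6 dBV

Stage 1: overshoot 20 dB → 20/20 = 1 dB → -6 dBV.
Stage 2: overshoot 6 dB → 6/2.5 = 2.4 dB → -9.6 dBV.
Stage 3: -9.6 dBV ≤ 7.3 dBV, so stage 3 doesn't engage; output -9.6 dBV.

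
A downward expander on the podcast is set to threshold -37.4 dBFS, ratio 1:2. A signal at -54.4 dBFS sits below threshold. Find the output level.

Undershoot = (-37.4) − (-54.4) = 17 dB.
At 1:2, that expands to 34 dB under threshold.
Output = -37.4 − 34 = -71.4 dBFS.

-71.4 dBFS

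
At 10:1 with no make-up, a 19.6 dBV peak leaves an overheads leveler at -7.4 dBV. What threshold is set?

Gain reduction = 19.6 − (-7.4) = 27 dB; output overshoot = GR / (R − 1) = 27 / 9 = 3 dB.
Threshold = output − output overshoot = -7.4 − 3 = -10.4 dBV.

-10.4 dBV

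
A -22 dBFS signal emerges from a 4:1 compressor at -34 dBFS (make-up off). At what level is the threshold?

-38 dBFS

Input is 16 dB above T (since output overshoot × R = input overshoot: (-34 − T)·4 = -22 − T gives T = -38 dBFS).
Check: -38 + (-22 − (-38))/4 = -38 + 4 = -34 dBFS. ✓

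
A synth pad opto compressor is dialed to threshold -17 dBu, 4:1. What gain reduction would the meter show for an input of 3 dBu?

15 dB

3 dBu exceeds the threshold by 20 dB.
After 4:1 compression the overshoot becomes 20/4 = 5 dB.
So the signal is attenuated by 20 − 5 = 15 dB.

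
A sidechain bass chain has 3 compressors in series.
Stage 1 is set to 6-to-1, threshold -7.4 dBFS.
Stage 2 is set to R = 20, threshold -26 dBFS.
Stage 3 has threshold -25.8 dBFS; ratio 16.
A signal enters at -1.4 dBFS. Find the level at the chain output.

Stage 1: -1.4 dBFS is 6 dB over -7.4 dBFS; at 6:1 that becomes 1 dB over, giving -6.4 dBFS.
Stage 2: 19.6 dB above -26 dBFS, reduced 20:1 to 0.98 dB above → -25.02 dBFS.
Stage 3: overshoot 0.78 dB → 0.78/16 = 0.04875 dB → -25.75125 dBFS.

-25.75125 dBFS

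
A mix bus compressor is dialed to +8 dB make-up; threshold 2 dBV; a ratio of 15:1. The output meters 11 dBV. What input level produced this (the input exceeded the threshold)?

17 dBV

Remove make-up: 11 − 8 = 3 dBV.
Post-compression overshoot = 3 − 2 = 1 dB.
Before 15:1 compression the overshoot was 1 × 15 = 15 dB, so input = 2 + 15 = 17 dBV.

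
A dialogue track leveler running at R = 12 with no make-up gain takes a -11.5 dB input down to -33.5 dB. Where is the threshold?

Gain reduction = -11.5 − (-33.5) = 22 dB; output overshoot = GR / (R − 1) = 22 / 11 = 2 dB.
Threshold = output − output overshoot = -33.5 − 2 = -35.5 dB.

-35.5 dB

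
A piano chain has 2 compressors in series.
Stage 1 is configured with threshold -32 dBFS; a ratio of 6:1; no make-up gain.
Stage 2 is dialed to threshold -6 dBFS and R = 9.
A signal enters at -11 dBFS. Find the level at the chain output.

Stage 1: -11 dBFS is 21 dB over -32 dBFS; at 6:1 that becomes 3.5 dB over, giving -28.5 dBFS.
Stage 2: -28.5 dBFS is at or below the -6 dBFS threshold — no compression; output -28.5 dBFS.

-28.5 dBFS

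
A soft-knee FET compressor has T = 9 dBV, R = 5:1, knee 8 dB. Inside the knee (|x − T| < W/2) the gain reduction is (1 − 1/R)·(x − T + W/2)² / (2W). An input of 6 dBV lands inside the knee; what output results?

5.95 dBV

x − T + W/2 = 6 − 9 + 4 = 1.
GR = (1 − 1/5) × 1² / 16 = 0.8 × 1 / 16 = 0.05 dB.
Output = 6 − 0.05 = 5.95 dBV.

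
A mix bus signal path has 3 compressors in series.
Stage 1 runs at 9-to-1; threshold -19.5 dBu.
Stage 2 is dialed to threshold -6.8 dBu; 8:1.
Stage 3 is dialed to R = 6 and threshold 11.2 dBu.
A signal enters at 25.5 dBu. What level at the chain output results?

Stage 1: 25.5 dBu is 45 dB over -19.5 dBu; at 9:1 that becomes 5 dB over, giving -14.5 dBu.
Stage 2: below threshold (-14.5 ≤ -6.8); passes unchanged; output -14.5 dBu.
Stage 3: -14.5 dBu is at or below the 11.2 dBu threshold — no compression; output -14.5 dBu.

-14.5 dBu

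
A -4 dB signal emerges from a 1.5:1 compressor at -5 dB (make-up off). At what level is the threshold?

Input is 3 dB above T (since output overshoot × R = input overshoot: (-5 − T)·1.5 = -4 − T gives T = -7 dB).
Check: -7 + (-4 − (-7))/1.5 = -7 + 2 = -5 dB. ✓

-7 dB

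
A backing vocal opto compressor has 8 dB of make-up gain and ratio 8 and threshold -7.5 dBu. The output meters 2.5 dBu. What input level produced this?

8.5 dBu

Stripping the +8 dB make-up gives -5.5 dBu at the gain stage.
That's 2 dB above the -7.5 dBu threshold.
Undo the ratio: input overshoot = 2 × 8 = 16 dB, giving input = 8.5 dBu.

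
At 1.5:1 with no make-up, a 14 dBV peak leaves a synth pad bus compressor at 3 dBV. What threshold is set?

Let T be the threshold. Output overshoot = (input overshoot)/R, so 3 − T = (14 − T)/1.5.
1.5·(3 − T) = 14 − T → 0.5·T = 4.5 − 14 = -9.5.
T = -9.5/0.5 = -19 dBV.

-19 dBV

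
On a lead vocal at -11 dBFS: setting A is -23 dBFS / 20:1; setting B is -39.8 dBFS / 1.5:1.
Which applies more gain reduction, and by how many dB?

A, by 1.8 dB

A: GR = 12 − 12/20 = 11.4 dB.
B: GR = 28.8 − 28.8/1.5 = 9.6 dB.
A applies 1.8 dB more gain reduction.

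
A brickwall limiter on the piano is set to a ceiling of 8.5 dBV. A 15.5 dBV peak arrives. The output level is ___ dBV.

8.5 dBV

The limiter clamps the peak to its 8.5 dBV ceiling.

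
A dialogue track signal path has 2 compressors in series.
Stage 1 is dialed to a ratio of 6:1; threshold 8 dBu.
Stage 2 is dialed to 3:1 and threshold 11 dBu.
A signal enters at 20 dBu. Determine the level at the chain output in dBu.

10 dBu

Stage 1: 20 dBu is 12 dB over 8 dBu; at 6:1 that becomes 2 dB over, giving 10 dBu.
Stage 2: 10 dBu is at or below the 11 dBu threshold — no compression; output 10 dBu.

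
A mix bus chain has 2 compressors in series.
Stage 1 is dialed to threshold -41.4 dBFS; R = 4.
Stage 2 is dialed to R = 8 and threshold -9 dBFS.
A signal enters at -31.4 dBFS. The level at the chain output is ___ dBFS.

Stage 1: 10 dB above -41.4 dBFS, reduced 4:1 to 2.5 dB above → -38.9 dBFS.
Stage 2: -38.9 dBFS ≤ -9 dBFS, so stage 2 doesn't engage; output -38.9 dBFS.

-38.9 dBFS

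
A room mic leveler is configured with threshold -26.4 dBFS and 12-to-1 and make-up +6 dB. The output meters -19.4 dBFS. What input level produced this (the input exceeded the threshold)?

-14.4 dBFS

Stripping the +6 dB make-up gives -25.4 dBFS at the gain stage.
The compressed level sits -25.4 − (-26.4) = 1 dB over threshold.
Undo the ratio: input overshoot = 1 × 12 = 12 dB, giving input = -14.4 dBFS.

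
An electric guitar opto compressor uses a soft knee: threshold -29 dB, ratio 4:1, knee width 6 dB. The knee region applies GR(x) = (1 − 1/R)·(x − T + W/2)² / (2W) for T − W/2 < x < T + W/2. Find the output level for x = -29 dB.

x − T + W/2 = -29 − (-29) + 3 = 3.
GR = (1 − 1/4) × 3² / 12 = 0.75 × 9 / 12 = 0.5625 dB.
Output = -29 − 0.5625 = -29.5625 dB.

-29.5625 dB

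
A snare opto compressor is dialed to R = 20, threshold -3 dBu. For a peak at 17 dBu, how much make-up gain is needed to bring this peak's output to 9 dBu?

11 dB

The peak compresses to -3 + 20/20 = -2 dBu.
To reach 9 dBu requires 9 − (-2) = 11 dB of make-up.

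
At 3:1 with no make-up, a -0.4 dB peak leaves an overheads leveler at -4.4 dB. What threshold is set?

-6.4 dB

Let T be the threshold. Output overshoot = (input overshoot)/R, so -4.4 − T = (-0.4 − T)/3.
3·(-4.4 − T) = -0.4 − T → 2·T = -13.2 − (-0.4) = -12.8.
T = -12.8/2 = -6.4 dB.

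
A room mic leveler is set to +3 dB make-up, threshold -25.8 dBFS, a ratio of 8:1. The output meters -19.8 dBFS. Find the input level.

-1.8 dBFS

Remove make-up: -19.8 − 3 = -22.8 dBFS.
The compressed level sits -22.8 − (-25.8) = 3 dB over threshold.
Undo the ratio: input overshoot = 3 × 8 = 24 dB, giving input = -1.8 dBFS.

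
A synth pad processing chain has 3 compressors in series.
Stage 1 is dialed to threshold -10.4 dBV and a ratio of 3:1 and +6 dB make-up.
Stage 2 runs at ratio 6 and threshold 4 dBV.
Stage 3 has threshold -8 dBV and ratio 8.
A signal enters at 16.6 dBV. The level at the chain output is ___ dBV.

Stage 1: overshoot 27 dB → 27/3 = 9 dB → -1.4 dBV; +6 dB make-up → 4.6 dBV.
Stage 2: 4.6 dBV is 0.6 dB over 4 dBV; at 6:1 that becomes 0.1 dB over, giving 4.1 dBV.
Stage 3: 12.1 dB above -8 dBV, reduced 8:1 to 1.5125 dB above → -6.4875 dBV.

-6.4875 dBV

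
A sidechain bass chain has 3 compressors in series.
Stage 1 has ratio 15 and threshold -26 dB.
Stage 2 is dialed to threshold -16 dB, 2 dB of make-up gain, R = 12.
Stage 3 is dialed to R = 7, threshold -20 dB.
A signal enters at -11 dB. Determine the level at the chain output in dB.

-23 dB

Stage 1: overshoot 15 dB → 15/15 = 1 dB → -25 dB.
Stage 2: -25 dB ≤ -16 dB, so stage 2 doesn't engage; make-up brings it to -23 dB.
Stage 3: -23 dB is at or below the -20 dB threshold — no compression; output -23 dB.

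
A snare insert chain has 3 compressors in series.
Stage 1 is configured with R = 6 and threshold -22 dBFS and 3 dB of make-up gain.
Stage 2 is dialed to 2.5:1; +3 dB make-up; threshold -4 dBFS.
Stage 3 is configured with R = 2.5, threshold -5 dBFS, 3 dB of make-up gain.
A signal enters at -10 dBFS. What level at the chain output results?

Stage 1: overshoot 12 dB → 12/6 = 2 dB → -20 dBFS; +3 dB make-up → -17 dBFS.
Stage 2: -17 dBFS is at or below the -4 dBFS threshold — no compression; make-up brings it to -14 dBFS.
Stage 3: below threshold (-14 ≤ -5); passes unchanged; make-up brings it to -11 dBFS.

-11 dBFS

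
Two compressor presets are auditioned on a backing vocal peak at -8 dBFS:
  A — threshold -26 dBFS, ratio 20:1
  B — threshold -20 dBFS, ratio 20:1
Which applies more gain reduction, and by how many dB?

A: overshoot 18 dB → output overshoot 0.9 dB → GR 17.1 dB.
B: overshoot 12 dB → output overshoot 0.6 dB → GR 11.4 dB.
A applies 5.7 dB more gain reduction.

A, by 5.7 dB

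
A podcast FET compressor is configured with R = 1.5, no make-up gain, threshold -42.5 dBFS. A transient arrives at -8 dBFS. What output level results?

The input is 34.5 dB above the -42.5 dBFS threshold.
1.5:1 compression reduces that to 34.5/1.5 = 23 dB over.
Output = -42.5 + 23 = -19.5 dBFS.

-19.5 dBFS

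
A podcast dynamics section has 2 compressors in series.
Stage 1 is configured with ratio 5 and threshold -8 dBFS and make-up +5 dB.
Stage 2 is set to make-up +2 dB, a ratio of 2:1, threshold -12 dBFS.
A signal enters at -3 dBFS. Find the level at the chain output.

-5 dBFS

Stage 1: -3 dBFS is 5 dB over -8 dBFS; at 5:1 that becomes 1 dB over, giving -7 dBFS; +5 dB make-up → -2 dBFS.
Stage 2: 10 dB above -12 dBFS, reduced 2:1 to 5 dB above → -7 dBFS; +2 dB make-up → -5 dBFS.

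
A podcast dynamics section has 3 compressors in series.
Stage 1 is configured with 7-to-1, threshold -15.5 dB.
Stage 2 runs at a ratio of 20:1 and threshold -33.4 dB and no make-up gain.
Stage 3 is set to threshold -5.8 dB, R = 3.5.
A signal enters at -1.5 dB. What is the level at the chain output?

-32.405 dB

Stage 1: overshoot 14 dB → 14/7 = 2 dB → -13.5 dB.
Stage 2: overshoot 19.9 dB → 19.9/20 = 0.995 dB → -32.405 dB.
Stage 3: below threshold (-32.405 ≤ -5.8); passes unchanged; output -32.405 dB.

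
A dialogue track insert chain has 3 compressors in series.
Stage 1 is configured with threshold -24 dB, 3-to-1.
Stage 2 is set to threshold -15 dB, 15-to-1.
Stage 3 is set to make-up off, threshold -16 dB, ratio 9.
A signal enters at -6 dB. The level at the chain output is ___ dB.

-18 dB

Stage 1: -6 dB is 18 dB over -24 dB; at 3:1 that becomes 6 dB over, giving -18 dB.
Stage 2: -18 dB ≤ -15 dB, so stage 2 doesn't engage; output -18 dB.
Stage 3: -18 dB is at or below the -16 dB threshold — no compression; output -18 dB.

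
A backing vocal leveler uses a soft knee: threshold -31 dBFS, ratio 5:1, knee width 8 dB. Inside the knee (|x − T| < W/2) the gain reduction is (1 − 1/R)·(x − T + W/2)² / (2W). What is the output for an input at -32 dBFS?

-32.45 dBFS

x − T + W/2 = -32 − (-31) + 4 = 3.
GR = (1 − 1/5) × 3² / 16 = 0.8 × 9 / 16 = 0.45 dB.
Output = -32 − 0.45 = -32.45 dBFS.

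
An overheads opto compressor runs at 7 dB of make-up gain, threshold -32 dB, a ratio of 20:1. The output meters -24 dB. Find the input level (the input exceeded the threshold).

-12 dB

Stripping the +7 dB make-up gives -31 dB at the gain stage.
That's 1 dB above the -32 dB threshold.
Input overshoot = R × output overshoot = 20 dB → input = -32 + 20 = -12 dB.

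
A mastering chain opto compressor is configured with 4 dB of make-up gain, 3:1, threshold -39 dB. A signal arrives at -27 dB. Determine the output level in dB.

-27 dB sits 12 dB over threshold.
At 3:1 the overshoot is divided by 3, leaving 4 dB above threshold.
So the level is -39 + 4 = -35 dB; make-up adds 4 dB, giving -31 dB.

-31 dB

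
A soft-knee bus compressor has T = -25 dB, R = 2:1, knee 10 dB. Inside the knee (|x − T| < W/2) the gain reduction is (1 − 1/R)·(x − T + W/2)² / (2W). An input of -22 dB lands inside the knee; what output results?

-23.6 dB

x − T + W/2 = -22 − (-25) + 5 = 8.
GR = (1 − 1/2) × 8² / 20 = 0.5 × 64 / 20 = 1.6 dB.
Output = -22 − 1.6 = -23.6 dB.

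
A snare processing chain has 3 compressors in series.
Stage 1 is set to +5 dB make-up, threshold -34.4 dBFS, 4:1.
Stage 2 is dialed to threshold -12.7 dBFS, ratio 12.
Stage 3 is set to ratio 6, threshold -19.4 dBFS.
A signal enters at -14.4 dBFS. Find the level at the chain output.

Stage 1: 20 dB above -34.4 dBFS, reduced 4:1 to 5 dB above → -29.4 dBFS; +5 dB make-up → -24.4 dBFS.
Stage 2: below threshold (-24.4 ≤ -12.7); passes unchanged; output -24.4 dBFS.
Stage 3: below threshold (-24.4 ≤ -19.4); passes unchanged; output -24.4 dBFS.

-24.4 dBFS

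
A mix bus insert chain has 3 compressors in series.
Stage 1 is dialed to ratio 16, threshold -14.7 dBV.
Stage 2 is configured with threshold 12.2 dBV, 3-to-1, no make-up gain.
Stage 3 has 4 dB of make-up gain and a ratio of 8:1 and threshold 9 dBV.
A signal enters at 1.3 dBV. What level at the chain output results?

-9.7 dBV

Stage 1: 1.3 dBV is 16 dB over -14.7 dBV; at 16:1 that becomes 1 dB over, giving -13.7 dBV.
Stage 2: -13.7 dBV is at or below the 12.2 dBV threshold — no compression; output -13.7 dBV.
Stage 3: -13.7 dBV is at or below the 9 dBV threshold — no compression; make-up brings it to -9.7 dBV.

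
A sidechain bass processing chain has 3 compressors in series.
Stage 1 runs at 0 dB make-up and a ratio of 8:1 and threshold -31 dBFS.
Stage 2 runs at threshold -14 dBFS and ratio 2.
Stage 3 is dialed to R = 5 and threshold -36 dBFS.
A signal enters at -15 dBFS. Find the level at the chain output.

-34.6 dBFS

Stage 1: 16 dB above -31 dBFS, reduced 8:1 to 2 dB above → -29 dBFS.
Stage 2: -29 dBFS ≤ -14 dBFS, so stage 2 doesn't engage; output -29 dBFS.
Stage 3: 7 dB above -36 dBFS, reduced 5:1 to 1.4 dB above → -34.6 dBFS.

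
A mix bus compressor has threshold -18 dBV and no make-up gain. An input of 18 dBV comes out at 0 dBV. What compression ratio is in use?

2:1

Input overshoot = 18 − (-18) = 36 dB; output overshoot = 0 − (-18) = 18 dB.
Ratio = 36 / 18 = 2.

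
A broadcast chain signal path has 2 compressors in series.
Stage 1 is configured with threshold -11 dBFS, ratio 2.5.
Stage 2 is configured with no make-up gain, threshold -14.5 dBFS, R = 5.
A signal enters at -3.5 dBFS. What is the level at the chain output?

-13.2 dBFS

Stage 1: 7.5 dB above -11 dBFS, reduced 2.5:1 to 3 dB above → -8 dBFS.
Stage 2: 6.5 dB above -14.5 dBFS, reduced 5:1 to 1.3 dB above → -13.2 dBFS.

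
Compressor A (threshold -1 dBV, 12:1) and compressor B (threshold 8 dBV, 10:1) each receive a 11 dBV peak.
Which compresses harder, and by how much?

A: GR = 12 − 12/12 = 11 dB.
B: GR = 3 − 3/10 = 2.7 dB.
A applies 8.3 dB more gain reduction.

A, by 8.3 dB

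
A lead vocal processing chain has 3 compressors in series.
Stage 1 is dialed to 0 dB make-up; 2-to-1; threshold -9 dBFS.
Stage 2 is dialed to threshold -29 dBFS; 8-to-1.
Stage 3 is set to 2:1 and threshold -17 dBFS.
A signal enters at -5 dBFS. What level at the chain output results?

Stage 1: 4 dB above -9 dBFS, reduced 2:1 to 2 dB above → -7 dBFS.
Stage 2: -7 dBFS is 22 dB over -29 dBFS; at 8:1 that becomes 2.75 dB over, giving -26.25 dBFS.
Stage 3: -26.25 dBFS ≤ -17 dBFS, so stage 3 doesn't engage; output -26.25 dBFS.

-26.25 dBFS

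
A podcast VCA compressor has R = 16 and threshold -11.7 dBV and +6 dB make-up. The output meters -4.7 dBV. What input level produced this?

Before make-up, the level was -4.7 − 6 = -10.7 dBV.
That's 1 dB above the -11.7 dBV threshold.
Input overshoot = R × output overshoot = 16 dB → input = -11.7 + 16 = 4.3 dBV.

4.3 dBV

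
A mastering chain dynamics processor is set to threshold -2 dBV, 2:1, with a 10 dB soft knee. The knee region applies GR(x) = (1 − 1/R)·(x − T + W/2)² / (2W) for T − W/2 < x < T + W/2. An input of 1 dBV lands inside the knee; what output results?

x − T + W/2 = 1 − (-2) + 5 = 8.
GR = (1 − 1/2) × 8² / 20 = 0.5 × 64 / 20 = 1.6 dB.
Output = 1 − 1.6 = -0.6 dBV.

-0.6 dBV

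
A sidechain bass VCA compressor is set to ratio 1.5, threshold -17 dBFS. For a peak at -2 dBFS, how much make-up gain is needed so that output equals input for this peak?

5 dB

Overshoot 15 dB → 15/1.5 = 10 dB after compression, so the compressed level is -17 + 10 = -7 dBFS.
Make-up = target − compressed = -2 − (-7) = 5 dB.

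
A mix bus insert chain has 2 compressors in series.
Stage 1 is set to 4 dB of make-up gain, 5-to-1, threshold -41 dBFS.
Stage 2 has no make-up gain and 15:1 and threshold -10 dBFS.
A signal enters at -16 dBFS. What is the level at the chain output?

Stage 1: overshoot 25 dB → 25/5 = 5 dB → -36 dBFS; +4 dB make-up → -32 dBFS.
Stage 2: below threshold (-32 ≤ -10); passes unchanged; output -32 dBFS.

-32 dBFS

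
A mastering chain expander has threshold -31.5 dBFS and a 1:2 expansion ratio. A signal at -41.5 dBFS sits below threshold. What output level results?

Below threshold, a 1:2 expander applies gain = (2−1)×(T − x) of attenuation.
(2−1) × 10 = 10 dB, so output = -41.5 − 10 = -51.5 dBFS.

-51.5 dBFS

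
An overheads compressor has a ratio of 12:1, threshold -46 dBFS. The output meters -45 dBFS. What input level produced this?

-34 dBFS

Post-compression overshoot = -45 − (-46) = 1 dB.
Input overshoot = R × output overshoot = 12 dB → input = -46 + 12 = -34 dBFS.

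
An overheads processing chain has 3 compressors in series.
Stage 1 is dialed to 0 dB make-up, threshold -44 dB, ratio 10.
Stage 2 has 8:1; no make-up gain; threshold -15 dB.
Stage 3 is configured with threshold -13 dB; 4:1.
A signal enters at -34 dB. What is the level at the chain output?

Stage 1: -34 dB is 10 dB over -44 dB; at 10:1 that becomes 1 dB over, giving -43 dB.
Stage 2: -43 dB ≤ -15 dB, so stage 2 doesn't engage; output -43 dB.
Stage 3: -43 dB is at or below the -13 dB threshold — no compression; output -43 dB.

-43 dB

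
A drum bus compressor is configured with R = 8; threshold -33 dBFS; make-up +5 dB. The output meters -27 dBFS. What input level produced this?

-25 dBFS

Remove make-up: -27 − 5 = -32 dBFS.
Post-compression overshoot = -32 − (-33) = 1 dB.
Input overshoot = R × output overshoot = 8 dB → input = -33 + 8 = -25 dBFS.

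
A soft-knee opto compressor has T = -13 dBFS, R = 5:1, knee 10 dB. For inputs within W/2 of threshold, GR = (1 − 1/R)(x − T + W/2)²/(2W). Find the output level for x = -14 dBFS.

-14.64 dBFS

x − T + W/2 = -14 − (-13) + 5 = 4.
GR = (1 − 1/5) × 4² / 20 = 0.8 × 16 / 20 = 0.64 dB.
Output = -14 − 0.64 = -14.64 dBFS.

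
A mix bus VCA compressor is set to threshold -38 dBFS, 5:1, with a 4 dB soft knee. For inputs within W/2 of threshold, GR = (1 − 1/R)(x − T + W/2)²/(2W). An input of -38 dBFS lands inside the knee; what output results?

x − T + W/2 = -38 − (-38) + 2 = 2.
GR = (1 − 1/5) × 2² / 8 = 0.8 × 4 / 8 = 0.4 dB.
Output = -38 − 0.4 = -38.4 dBFS.

-38.4 dBFS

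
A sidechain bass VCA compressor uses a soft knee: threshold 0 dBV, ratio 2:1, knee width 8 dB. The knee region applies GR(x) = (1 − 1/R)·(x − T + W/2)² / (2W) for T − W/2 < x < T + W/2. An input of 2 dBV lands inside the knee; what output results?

x − T + W/2 = 2 − 0 + 4 = 6.
GR = (1 − 1/2) × 6² / 16 = 0.5 × 36 / 16 = 1.125 dB.
Output = 2 − 1.125 = 0.875 dBV.

0.875 dBV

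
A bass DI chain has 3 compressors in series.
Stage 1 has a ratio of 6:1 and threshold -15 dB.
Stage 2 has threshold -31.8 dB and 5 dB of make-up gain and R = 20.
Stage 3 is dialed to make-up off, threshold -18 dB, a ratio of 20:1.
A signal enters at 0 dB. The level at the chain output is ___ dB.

-25.835 dB

Stage 1: 15 dB above -15 dB, reduced 6:1 to 2.5 dB above → -12.5 dB.
Stage 2: overshoot 19.3 dB → 19.3/20 = 0.965 dB → -30.835 dB; +5 dB make-up → -25.835 dB.
Stage 3: -25.835 dB is at or below the -18 dB threshold — no compression; output -25.835 dB.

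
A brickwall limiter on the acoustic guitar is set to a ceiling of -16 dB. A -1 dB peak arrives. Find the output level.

-16 dB

The limiter clamps the peak to its -16 dB ceiling.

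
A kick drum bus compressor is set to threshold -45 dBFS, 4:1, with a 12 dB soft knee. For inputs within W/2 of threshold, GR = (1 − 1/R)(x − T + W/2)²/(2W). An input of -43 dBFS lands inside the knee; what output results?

x − T + W/2 = -43 − (-45) + 6 = 8.
GR = (1 − 1/4) × 8² / 24 = 0.75 × 64 / 24 = 2 dB.
Output = -43 − 2 = -45 dBFS.

-45 dBFS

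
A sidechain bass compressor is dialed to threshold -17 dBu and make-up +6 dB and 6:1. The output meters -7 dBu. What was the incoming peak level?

7 dBu

Before make-up, the level was -7 − 6 = -13 dBu.
Post-compression overshoot = -13 − (-17) = 4 dB.
Undo the ratio: input overshoot = 4 × 6 = 24 dB, giving input = 7 dBu.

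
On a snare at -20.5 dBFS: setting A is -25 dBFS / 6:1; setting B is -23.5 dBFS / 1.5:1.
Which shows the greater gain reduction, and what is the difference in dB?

A, by 2.75 dB

A: overshoot 4.5 dB → output overshoot 0.75 dB → GR 3.75 dB.
B: overshoot 3 dB → output overshoot 2 dB → GR 1 dB.
Difference: 2.75 dB in favour of A.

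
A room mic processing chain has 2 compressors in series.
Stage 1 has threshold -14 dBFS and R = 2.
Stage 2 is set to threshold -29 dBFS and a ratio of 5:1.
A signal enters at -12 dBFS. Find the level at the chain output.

Stage 1: -12 dBFS is 2 dB over -14 dBFS; at 2:1 that becomes 1 dB over, giving -13 dBFS.
Stage 2: -13 dBFS is 16 dB over -29 dBFS; at 5:1 that becomes 3.2 dB over, giving -25.8 dBFS.

-25.8 dBFS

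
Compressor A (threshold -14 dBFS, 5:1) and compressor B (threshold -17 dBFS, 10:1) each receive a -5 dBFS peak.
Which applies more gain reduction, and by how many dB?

A: overshoot 9 dB → output overshoot 1.8 dB → GR 7.2 dB.
B: overshoot 12 dB → output overshoot 1.2 dB → GR 10.8 dB.
Difference: 3.6 dB in favour of B.

B, by 3.6 dB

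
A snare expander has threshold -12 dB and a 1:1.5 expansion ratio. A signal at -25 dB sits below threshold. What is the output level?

-31.5 dB

Undershoot = (-12) − (-25) = 13 dB.
At 1:1.5, that expands to 19.5 dB under threshold.
Output = -12 − 19.5 = -31.5 dB.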